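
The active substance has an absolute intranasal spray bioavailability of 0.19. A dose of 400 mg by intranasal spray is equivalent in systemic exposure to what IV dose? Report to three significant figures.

D_iv = 76.0 mg

Systemic exposure from an extravascular dose = F × D_ev, so the equivalent IV dose is F × D_ev.
D_iv = F × D_ev = 0.19 × 400 = 76 mg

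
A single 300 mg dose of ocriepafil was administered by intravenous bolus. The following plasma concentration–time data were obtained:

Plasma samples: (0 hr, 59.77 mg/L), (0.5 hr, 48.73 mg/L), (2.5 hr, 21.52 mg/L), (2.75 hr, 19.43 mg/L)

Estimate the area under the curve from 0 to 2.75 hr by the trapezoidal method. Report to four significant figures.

Trapezoidal AUC_0→2.75:
  [0→0.5]: (59.77+48.73)/2 × 0.5 = 27.125
  [0.5→2.5]: (48.73+21.52)/2 × 2 = 70.25
  [2.5→2.75]: (21.52+19.43)/2 × 0.25 = 5.11875
  Sum = 102.49375 mg/L·hr

AUC = 102.5 mg/L·hr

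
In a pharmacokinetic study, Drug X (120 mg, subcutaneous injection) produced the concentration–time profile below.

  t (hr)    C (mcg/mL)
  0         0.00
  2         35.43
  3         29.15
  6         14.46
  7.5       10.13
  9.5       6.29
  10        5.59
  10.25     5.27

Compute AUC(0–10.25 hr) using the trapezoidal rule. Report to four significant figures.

Trapezoidal AUC_0→10.25:
  [0→2]: (0.00+35.43)/2 × 2 = 35.43
  [2→3]: (35.43+29.15)/2 × 1 = 32.29
  [3→6]: (29.15+14.46)/2 × 3 = 65.415
  [6→7.5]: (14.46+10.13)/2 × 1.5 = 18.4425
  [7.5→9.5]: (10.13+6.29)/2 × 2 = 16.42
  [9.5→10]: (6.29+5.59)/2 × 0.5 = 2.97
  [10→10.25]: (5.59+5.27)/2 × 0.25 = 1.3575
  Sum = 172.325 mcg/mL·hr

AUC = 172.3 mcg/mL·hr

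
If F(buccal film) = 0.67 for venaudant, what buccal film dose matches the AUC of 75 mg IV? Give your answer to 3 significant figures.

D_buccal = 112 mg

For equal systemic exposure: F × D_ev = D_iv
D_ev = D_iv / F = 75 / 0.67 = 111.94 mg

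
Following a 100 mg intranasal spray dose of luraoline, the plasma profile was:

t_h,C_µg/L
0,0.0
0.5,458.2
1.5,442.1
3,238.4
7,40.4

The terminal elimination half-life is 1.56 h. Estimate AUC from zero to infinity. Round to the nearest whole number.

Trapezoidal AUC_0→7:
  [0→0.5]: (0.0+458.2)/2 × 0.5 = 114.55
  [0.5→1.5]: (458.2+442.1)/2 × 1 = 450.15
  [1.5→3]: (442.1+238.4)/2 × 1.5 = 510.375
  [3→7]: (238.4+40.4)/2 × 4 = 557.6
  Sum = 1632.675 µg/L·h
k_e = ln2 / t½ = 0.693147 / 1.56 = 0.4443 h^-1
Extrapolated tail: C_last / k_e = 40.4 / 0.4443 = 90.930
AUC_0→∞ = 1632.675 + 90.930 = 1723.605 µg/L·h

AUC = 1724 µg/L·h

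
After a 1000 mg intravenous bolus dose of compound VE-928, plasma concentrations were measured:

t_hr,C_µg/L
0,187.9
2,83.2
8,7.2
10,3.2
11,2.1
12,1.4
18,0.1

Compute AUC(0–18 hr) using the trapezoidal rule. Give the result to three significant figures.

Trapezoidal AUC_0→18:
  [0→2]: (187.9+83.2)/2 × 2 = 271.1
  [2→8]: (83.2+7.2)/2 × 6 = 271.2
  [8→10]: (7.2+3.2)/2 × 2 = 10.4
  [10→11]: (3.2+2.1)/2 × 1 = 2.65
  [11→12]: (2.1+1.4)/2 × 1 = 1.75
  [12→18]: (1.4+0.1)/2 × 6 = 4.5
  Sum = 561.6 µg/L·hr

AUC = 562 µg/L·hr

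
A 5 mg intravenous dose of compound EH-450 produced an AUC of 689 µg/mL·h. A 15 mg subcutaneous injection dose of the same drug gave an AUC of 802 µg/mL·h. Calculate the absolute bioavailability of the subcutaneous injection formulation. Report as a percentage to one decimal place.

F = 38.8%

F = (AUC_ev / D_ev) / (AUC_iv / D_iv)
  = (802/15) / (689/5)
  = 53.4667 / 137.8 = 0.3880
  = 38.80%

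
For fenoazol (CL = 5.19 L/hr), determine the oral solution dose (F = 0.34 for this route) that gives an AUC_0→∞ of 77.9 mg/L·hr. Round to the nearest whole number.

Dose = CL × AUC_0→∞ / F
     = 5.19 × 77.9 / 0.34 = 1189.12 mg

Dose = 1189 mg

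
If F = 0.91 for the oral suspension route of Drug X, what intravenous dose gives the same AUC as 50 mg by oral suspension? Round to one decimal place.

Systemic exposure from an extravascular dose = F × D_ev, so the equivalent IV dose is F × D_ev.
D_iv = F × D_ev = 0.91 × 50 = 45.5 mg

D_iv = 45.5 mg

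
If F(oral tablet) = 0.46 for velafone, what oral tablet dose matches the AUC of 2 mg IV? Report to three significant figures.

D_oral = 4.35 mg

For equal systemic exposure: F × D_ev = D_iv
D_ev = D_iv / F = 2 / 0.46 = 4.34783 mg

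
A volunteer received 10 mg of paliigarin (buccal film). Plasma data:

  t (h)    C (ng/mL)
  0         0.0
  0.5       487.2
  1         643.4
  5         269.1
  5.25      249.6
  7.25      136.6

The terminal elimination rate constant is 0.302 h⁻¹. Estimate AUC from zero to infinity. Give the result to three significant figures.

AUC = 3130 ng/mL·h

Trapezoidal AUC_0→7.25:
  [0→0.5]: (0.0+487.2)/2 × 0.5 = 121.8
  [0.5→1]: (487.2+643.4)/2 × 0.5 = 282.65
  [1→5]: (643.4+269.1)/2 × 4 = 1825.0
  [5→5.25]: (269.1+249.6)/2 × 0.25 = 64.8375
  [5.25→7.25]: (249.6+136.6)/2 × 2 = 386.2
  Sum = 2680.4875 ng/mL·h
Extrapolated tail: C_last / k_e = 136.6 / 0.302 = 452.318
AUC_0→∞ = 2680.4875 + 452.318 = 3132.8055 ng/mL·h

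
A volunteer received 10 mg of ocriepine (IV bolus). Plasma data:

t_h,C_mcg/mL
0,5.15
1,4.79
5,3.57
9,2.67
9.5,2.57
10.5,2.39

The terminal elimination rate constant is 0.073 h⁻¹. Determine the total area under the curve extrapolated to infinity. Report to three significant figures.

AUC = 70.7 mcg/mL·h

Trapezoidal AUC_0→10.5:
  [0→1]: (5.15+4.79)/2 × 1 = 4.97
  [1→5]: (4.79+3.57)/2 × 4 = 16.72
  [5→9]: (3.57+2.67)/2 × 4 = 12.48
  [9→9.5]: (2.67+2.57)/2 × 0.5 = 1.31
  [9.5→10.5]: (2.57+2.39)/2 × 1 = 2.48
  Sum = 37.96 mcg/mL·h
Extrapolated tail: C_last / k_e = 2.39 / 0.073 = 32.740
AUC_0→∞ = 37.96 + 32.740 = 70.7 mcg/mL·h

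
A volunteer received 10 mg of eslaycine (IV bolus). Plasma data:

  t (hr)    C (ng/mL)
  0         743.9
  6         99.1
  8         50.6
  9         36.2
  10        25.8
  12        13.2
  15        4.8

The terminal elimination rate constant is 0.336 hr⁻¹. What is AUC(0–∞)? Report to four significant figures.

AUC = 2833 ng/mL·hr

Trapezoidal AUC_0→15:
  [0→6]: (743.9+99.1)/2 × 6 = 2529.0
  [6→8]: (99.1+50.6)/2 × 2 = 149.7
  [8→9]: (50.6+36.2)/2 × 1 = 43.4
  [9→10]: (36.2+25.8)/2 × 1 = 31.0
  [10→12]: (25.8+13.2)/2 × 2 = 39.0
  [12→15]: (13.2+4.8)/2 × 3 = 27.0
  Sum = 2819.1 ng/mL·hr
Extrapolated tail: C_last / k_e = 4.8 / 0.336 = 14.286
AUC_0→∞ = 2819.1 + 14.286 = 2833.386 ng/mL·hr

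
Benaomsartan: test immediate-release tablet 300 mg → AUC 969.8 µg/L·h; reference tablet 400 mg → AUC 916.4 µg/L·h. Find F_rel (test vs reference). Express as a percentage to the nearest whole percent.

F_rel = (AUC_test/D_test) / (AUC_ref/D_ref)
      = (969.8/300) / (916.4/400)
      = 3.23267 / 2.291 = 1.4110 = 141.10%

F_rel = 141%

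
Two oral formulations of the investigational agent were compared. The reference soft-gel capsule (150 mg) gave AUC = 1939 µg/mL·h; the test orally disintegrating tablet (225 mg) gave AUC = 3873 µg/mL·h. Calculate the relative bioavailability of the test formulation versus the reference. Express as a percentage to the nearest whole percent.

F_rel = 133%

F_rel = (AUC_test/D_test) / (AUC_ref/D_ref)
      = (3873/225) / (1939/150)
      = 17.2133 / 12.9267 = 1.3316 = 133.16%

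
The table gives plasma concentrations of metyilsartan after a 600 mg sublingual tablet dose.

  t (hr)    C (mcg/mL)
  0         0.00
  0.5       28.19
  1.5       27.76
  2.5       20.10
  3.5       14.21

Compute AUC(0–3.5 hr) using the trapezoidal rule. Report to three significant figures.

AUC = 76.1 mcg/mL·hr

Trapezoidal AUC_0→3.5:
  [0→0.5]: (0.00+28.19)/2 × 0.5 = 7.0475
  [0.5→1.5]: (28.19+27.76)/2 × 1 = 27.975
  [1.5→2.5]: (27.76+20.10)/2 × 1 = 23.93
  [2.5→3.5]: (20.10+14.21)/2 × 1 = 17.155
  Sum = 76.1075 mcg/mL·hr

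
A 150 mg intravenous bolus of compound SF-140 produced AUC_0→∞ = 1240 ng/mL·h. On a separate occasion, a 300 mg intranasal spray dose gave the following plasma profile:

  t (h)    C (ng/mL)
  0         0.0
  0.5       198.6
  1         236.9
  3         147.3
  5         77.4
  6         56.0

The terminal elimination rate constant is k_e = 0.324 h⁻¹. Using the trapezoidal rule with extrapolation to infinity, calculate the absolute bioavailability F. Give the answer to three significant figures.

F = 0.406

Trapezoidal AUC_0→6 (intranasal spray):
  [0→0.5]: (0.0+198.6)/2 × 0.5 = 49.65
  [0.5→1]: (198.6+236.9)/2 × 0.5 = 108.875
  [1→3]: (236.9+147.3)/2 × 2 = 384.2
  [3→5]: (147.3+77.4)/2 × 2 = 224.7
  [5→6]: (77.4+56.0)/2 × 1 = 66.7
  Sum = 834.125 ng/mL·h
Tail: C_last/k_e = 56.0/0.324 = 172.840
AUC_0→∞ (intranasal spray) = 834.125 + 172.840 = 1006.965 ng/mL·h
F = (AUC_ev/D_ev)/(AUC_iv/D_iv) = (1006.965/300)/(1240/150) = 3.35655/8.26667 = 0.4060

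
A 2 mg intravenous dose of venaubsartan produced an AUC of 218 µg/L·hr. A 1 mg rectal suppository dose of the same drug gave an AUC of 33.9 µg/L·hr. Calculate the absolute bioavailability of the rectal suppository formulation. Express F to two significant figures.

F = (AUC_ev / D_ev) / (AUC_iv / D_iv)
  = (33.9/1) / (218/2)
  = 33.9 / 109 = 0.3110

F = 0.31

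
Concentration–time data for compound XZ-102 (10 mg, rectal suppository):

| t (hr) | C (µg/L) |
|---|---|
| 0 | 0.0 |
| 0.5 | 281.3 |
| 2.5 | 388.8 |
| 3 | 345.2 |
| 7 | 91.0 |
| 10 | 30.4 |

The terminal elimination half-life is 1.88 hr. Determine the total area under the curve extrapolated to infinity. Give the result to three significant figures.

AUC = 2060 µg/L·hr

Trapezoidal AUC_0→10:
  [0→0.5]: (0.0+281.3)/2 × 0.5 = 70.325
  [0.5→2.5]: (281.3+388.8)/2 × 2 = 670.1
  [2.5→3]: (388.8+345.2)/2 × 0.5 = 183.5
  [3→7]: (345.2+91.0)/2 × 4 = 872.4
  [7→10]: (91.0+30.4)/2 × 3 = 182.1
  Sum = 1978.425 µg/L·hr
k_e = ln2 / t½ = 0.693147 / 1.88 = 0.3687 hr^-1
Extrapolated tail: C_last / k_e = 30.4 / 0.3687 = 82.452
AUC_0→∞ = 1978.425 + 82.452 = 2060.877 µg/L·hr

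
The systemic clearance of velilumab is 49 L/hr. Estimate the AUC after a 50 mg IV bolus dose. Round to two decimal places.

AUC_0→∞ = Dose_iv / CL
        = 50 / 49 = 1.02041 mg/L·hr

AUC = 1.02 mg/L·hr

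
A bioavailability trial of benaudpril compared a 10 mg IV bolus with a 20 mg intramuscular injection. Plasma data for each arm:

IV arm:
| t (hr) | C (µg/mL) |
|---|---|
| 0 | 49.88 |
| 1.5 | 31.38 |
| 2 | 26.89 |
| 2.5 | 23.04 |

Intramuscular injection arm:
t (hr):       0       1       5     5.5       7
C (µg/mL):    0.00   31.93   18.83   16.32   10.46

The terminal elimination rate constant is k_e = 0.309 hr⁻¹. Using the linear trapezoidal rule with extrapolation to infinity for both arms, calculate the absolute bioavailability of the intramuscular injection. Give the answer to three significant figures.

Trapezoidal AUC_0→2.5 (IV):
  [0→1.5]: (49.88+31.38)/2 × 1.5 = 60.945
  [1.5→2]: (31.38+26.89)/2 × 0.5 = 14.5675
  [2→2.5]: (26.89+23.04)/2 × 0.5 = 12.4825
  Sum = 87.995 µg/mL·hr
IV tail: 23.04/0.309 = 74.563; AUC_iv,0→∞ = 87.995 + 74.563 = 162.558 µg/mL·hr
Trapezoidal AUC_0→7 (intramuscular injection):
  [0→1]: (0.00+31.93)/2 × 1 = 15.965
  [1→5]: (31.93+18.83)/2 × 4 = 101.52
  [5→5.5]: (18.83+16.32)/2 × 0.5 = 8.7875
  [5.5→7]: (16.32+10.46)/2 × 1.5 = 20.085
  Sum = 146.3575 µg/mL·hr
intramuscular injection tail: 10.46/0.309 = 33.851; AUC_ev,0→∞ = 146.3575 + 33.851 = 180.2085 µg/mL·hr
F = (AUC_ev/D_ev)/(AUC_iv/D_iv) = (180.2085/20)/(162.558/10) = 9.010425/16.2558 = 0.5543

F = 0.554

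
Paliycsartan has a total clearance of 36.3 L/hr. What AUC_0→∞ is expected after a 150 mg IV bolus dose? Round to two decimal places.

AUC_0→∞ = Dose_iv / CL
        = 150 / 36.3 = 4.13223 mg/L·hr

AUC = 4.13 mg/L·hr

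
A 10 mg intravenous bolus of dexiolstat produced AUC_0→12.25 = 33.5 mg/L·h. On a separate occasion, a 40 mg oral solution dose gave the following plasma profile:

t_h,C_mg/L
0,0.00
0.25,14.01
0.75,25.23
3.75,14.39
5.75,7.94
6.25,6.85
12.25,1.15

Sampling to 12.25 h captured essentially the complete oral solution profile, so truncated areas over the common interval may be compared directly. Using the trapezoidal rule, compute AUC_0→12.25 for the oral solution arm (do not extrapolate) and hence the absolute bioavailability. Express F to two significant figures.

Trapezoidal AUC_0→12.25 (oral solution):
  [0→0.25]: (0.00+14.01)/2 × 0.25 = 1.75125
  [0.25→0.75]: (14.01+25.23)/2 × 0.5 = 9.81
  [0.75→3.75]: (25.23+14.39)/2 × 3 = 59.43
  [3.75→5.75]: (14.39+7.94)/2 × 2 = 22.33
  [5.75→6.25]: (7.94+6.85)/2 × 0.5 = 3.6975
  [6.25→12.25]: (6.85+1.15)/2 × 6 = 24.0
  Sum = 121.01875 mg/L·h
F = (AUC_ev/D_ev)/(AUC_iv/D_iv) = (121.01875/40)/(33.5/10) = 3.02547/3.35 = 0.9031

F = 0.90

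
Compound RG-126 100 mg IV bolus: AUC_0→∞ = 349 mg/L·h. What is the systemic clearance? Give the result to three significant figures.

CL = Dose_iv / AUC_0→∞
   = 100 / 349 = 0.286533 L/h

CL = 0.287 L/h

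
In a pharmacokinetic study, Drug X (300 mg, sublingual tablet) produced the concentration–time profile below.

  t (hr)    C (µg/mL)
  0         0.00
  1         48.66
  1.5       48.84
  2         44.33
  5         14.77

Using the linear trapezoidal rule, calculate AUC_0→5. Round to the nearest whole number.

Trapezoidal AUC_0→5:
  [0→1]: (0.00+48.66)/2 × 1 = 24.33
  [1→1.5]: (48.66+48.84)/2 × 0.5 = 24.375
  [1.5→2]: (48.84+44.33)/2 × 0.5 = 23.2925
  [2→5]: (44.33+14.77)/2 × 3 = 88.65
  Sum = 160.6475 µg/mL·hr

AUC = 161 µg/mL·hr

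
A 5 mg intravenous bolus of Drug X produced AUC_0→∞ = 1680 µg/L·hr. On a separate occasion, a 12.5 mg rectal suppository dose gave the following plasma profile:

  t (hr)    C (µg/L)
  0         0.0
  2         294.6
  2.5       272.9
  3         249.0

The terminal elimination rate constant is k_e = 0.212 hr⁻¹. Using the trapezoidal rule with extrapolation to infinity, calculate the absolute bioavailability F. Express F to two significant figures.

Trapezoidal AUC_0→3 (rectal suppository):
  [0→2]: (0.0+294.6)/2 × 2 = 294.6
  [2→2.5]: (294.6+272.9)/2 × 0.5 = 141.875
  [2.5→3]: (272.9+249.0)/2 × 0.5 = 130.475
  Sum = 566.95 µg/L·hr
Tail: C_last/k_e = 249.0/0.212 = 1174.528
AUC_0→∞ (rectal suppository) = 566.95 + 1174.528 = 1741.478 µg/L·hr
F = (AUC_ev/D_ev)/(AUC_iv/D_iv) = (1741.478/12.5)/(1680/5) = 139.31824/336 = 0.4146

F = 0.41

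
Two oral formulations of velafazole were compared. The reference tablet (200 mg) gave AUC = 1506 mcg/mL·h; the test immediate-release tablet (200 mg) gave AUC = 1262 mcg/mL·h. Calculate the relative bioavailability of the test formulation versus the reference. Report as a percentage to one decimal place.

F_rel = (AUC_test/D_test) / (AUC_ref/D_ref)
      = (1262/200) / (1506/200)
      = 6.31 / 7.53 = 0.8380 = 83.80%

F_rel = 83.8%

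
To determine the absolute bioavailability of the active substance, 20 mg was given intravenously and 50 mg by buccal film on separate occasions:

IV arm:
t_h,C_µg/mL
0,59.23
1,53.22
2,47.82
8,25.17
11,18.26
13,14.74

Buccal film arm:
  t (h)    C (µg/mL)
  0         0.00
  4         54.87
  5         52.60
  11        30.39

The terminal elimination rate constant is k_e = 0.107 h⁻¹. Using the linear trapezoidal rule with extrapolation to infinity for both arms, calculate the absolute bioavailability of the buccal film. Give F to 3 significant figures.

Trapezoidal AUC_0→13 (IV):
  [0→1]: (59.23+53.22)/2 × 1 = 56.225
  [1→2]: (53.22+47.82)/2 × 1 = 50.52
  [2→8]: (47.82+25.17)/2 × 6 = 218.97
  [8→11]: (25.17+18.26)/2 × 3 = 65.145
  [11→13]: (18.26+14.74)/2 × 2 = 33.0
  Sum = 423.86 µg/mL·h
IV tail: 14.74/0.107 = 137.757; AUC_iv,0→∞ = 423.86 + 137.757 = 561.617 µg/mL·h
Trapezoidal AUC_0→11 (buccal film):
  [0→4]: (0.00+54.87)/2 × 4 = 109.74
  [4→5]: (54.87+52.60)/2 × 1 = 53.735
  [5→11]: (52.60+30.39)/2 × 6 = 248.97
  Sum = 412.445 µg/mL·h
buccal film tail: 30.39/0.107 = 284.019; AUC_ev,0→∞ = 412.445 + 284.019 = 696.464 µg/mL·h
F = (AUC_ev/D_ev)/(AUC_iv/D_iv) = (696.464/50)/(561.617/20) = 13.92928/28.08085 = 0.4960

F = 0.496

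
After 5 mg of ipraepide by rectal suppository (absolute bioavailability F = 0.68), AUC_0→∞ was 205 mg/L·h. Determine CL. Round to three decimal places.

CL = F × Dose / AUC_0→∞
   = 0.68 × 5 / 205 = 0.0165854 L/h

CL = 0.017 L/h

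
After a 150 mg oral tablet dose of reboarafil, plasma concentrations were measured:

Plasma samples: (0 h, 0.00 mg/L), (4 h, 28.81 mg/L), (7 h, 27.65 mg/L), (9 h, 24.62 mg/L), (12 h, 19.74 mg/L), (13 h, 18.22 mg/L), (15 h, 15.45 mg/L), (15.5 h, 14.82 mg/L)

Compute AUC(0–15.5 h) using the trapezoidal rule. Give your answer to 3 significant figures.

AUC = 321 mg/L·h

Trapezoidal AUC_0→15.5:
  [0→4]: (0.00+28.81)/2 × 4 = 57.62
  [4→7]: (28.81+27.65)/2 × 3 = 84.69
  [7→9]: (27.65+24.62)/2 × 2 = 52.27
  [9→12]: (24.62+19.74)/2 × 3 = 66.54
  [12→13]: (19.74+18.22)/2 × 1 = 18.98
  [13→15]: (18.22+15.45)/2 × 2 = 33.67
  [15→15.5]: (15.45+14.82)/2 × 0.5 = 7.5675
  Sum = 321.3375 mg/L·h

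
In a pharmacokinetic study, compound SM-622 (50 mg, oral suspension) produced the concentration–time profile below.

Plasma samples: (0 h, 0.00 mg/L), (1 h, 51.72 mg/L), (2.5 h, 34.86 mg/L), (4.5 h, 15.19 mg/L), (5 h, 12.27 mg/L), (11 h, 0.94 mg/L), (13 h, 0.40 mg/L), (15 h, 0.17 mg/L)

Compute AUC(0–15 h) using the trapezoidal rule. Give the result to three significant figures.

AUC = 189 mg/L·h

Trapezoidal AUC_0→15:
  [0→1]: (0.00+51.72)/2 × 1 = 25.86
  [1→2.5]: (51.72+34.86)/2 × 1.5 = 64.935
  [2.5→4.5]: (34.86+15.19)/2 × 2 = 50.05
  [4.5→5]: (15.19+12.27)/2 × 0.5 = 6.865
  [5→11]: (12.27+0.94)/2 × 6 = 39.63
  [11→13]: (0.94+0.40)/2 × 2 = 1.34
  [13→15]: (0.40+0.17)/2 × 2 = 0.57
  Sum = 189.25 mg/L·h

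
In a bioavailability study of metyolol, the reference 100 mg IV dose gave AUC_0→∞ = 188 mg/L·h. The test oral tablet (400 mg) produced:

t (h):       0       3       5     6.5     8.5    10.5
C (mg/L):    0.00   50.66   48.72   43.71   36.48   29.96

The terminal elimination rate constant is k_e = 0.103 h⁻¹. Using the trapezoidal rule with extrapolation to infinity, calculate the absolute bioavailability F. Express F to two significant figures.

F = 0.91

Trapezoidal AUC_0→10.5 (oral tablet):
  [0→3]: (0.00+50.66)/2 × 3 = 75.99
  [3→5]: (50.66+48.72)/2 × 2 = 99.38
  [5→6.5]: (48.72+43.71)/2 × 1.5 = 69.3225
  [6.5→8.5]: (43.71+36.48)/2 × 2 = 80.19
  [8.5→10.5]: (36.48+29.96)/2 × 2 = 66.44
  Sum = 391.3225 mg/L·h
Tail: C_last/k_e = 29.96/0.103 = 290.874
AUC_0→∞ (oral tablet) = 391.3225 + 290.874 = 682.1965 mg/L·h
F = (AUC_ev/D_ev)/(AUC_iv/D_iv) = (682.1965/400)/(188/100) = 1.70549/1.88 = 0.9072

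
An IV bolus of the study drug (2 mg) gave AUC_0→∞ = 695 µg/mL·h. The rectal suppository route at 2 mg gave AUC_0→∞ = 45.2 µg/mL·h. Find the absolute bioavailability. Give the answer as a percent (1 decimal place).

F = 6.5%

F = (AUC_ev / D_ev) / (AUC_iv / D_iv)
  = (45.2/2) / (695/2)
  = 22.6 / 347.5 = 0.0650
  = 6.50%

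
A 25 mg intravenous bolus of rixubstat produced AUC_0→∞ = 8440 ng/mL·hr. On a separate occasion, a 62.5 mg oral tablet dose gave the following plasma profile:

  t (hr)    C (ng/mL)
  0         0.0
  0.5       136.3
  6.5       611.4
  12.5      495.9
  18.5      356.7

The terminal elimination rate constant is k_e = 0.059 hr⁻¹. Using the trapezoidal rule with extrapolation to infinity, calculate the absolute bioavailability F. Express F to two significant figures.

F = 0.67

Trapezoidal AUC_0→18.5 (oral tablet):
  [0→0.5]: (0.0+136.3)/2 × 0.5 = 34.075
  [0.5→6.5]: (136.3+611.4)/2 × 6 = 2243.1
  [6.5→12.5]: (611.4+495.9)/2 × 6 = 3321.9
  [12.5→18.5]: (495.9+356.7)/2 × 6 = 2557.8
  Sum = 8156.875 ng/mL·hr
Tail: C_last/k_e = 356.7/0.059 = 6045.763
AUC_0→∞ (oral tablet) = 8156.875 + 6045.763 = 14202.638 ng/mL·hr
F = (AUC_ev/D_ev)/(AUC_iv/D_iv) = (14202.638/62.5)/(8440/25) = 227.242/337.6 = 0.6731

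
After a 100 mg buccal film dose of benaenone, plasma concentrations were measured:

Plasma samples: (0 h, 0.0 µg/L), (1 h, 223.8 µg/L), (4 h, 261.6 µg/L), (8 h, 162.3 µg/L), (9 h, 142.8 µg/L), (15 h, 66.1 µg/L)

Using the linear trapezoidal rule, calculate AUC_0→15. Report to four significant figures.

Trapezoidal AUC_0→15:
  [0→1]: (0.0+223.8)/2 × 1 = 111.9
  [1→4]: (223.8+261.6)/2 × 3 = 728.1
  [4→8]: (261.6+162.3)/2 × 4 = 847.8
  [8→9]: (162.3+142.8)/2 × 1 = 152.55
  [9→15]: (142.8+66.1)/2 × 6 = 626.7
  Sum = 2467.05 µg/L·h

AUC = 2467 µg/L·h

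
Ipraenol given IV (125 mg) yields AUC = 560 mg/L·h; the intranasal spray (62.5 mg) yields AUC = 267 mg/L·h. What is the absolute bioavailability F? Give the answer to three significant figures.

F = 0.954

F = (AUC_ev / D_ev) / (AUC_iv / D_iv)
  = (267/62.5) / (560/125)
  = 4.272 / 4.48 = 0.9536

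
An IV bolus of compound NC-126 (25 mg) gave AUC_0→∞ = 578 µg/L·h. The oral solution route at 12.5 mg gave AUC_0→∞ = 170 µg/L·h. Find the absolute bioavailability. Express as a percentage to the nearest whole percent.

F = 59%

F = (AUC_ev / D_ev) / (AUC_iv / D_iv)
  = (170/12.5) / (578/25)
  = 13.6 / 23.12 = 0.5882
  = 58.82%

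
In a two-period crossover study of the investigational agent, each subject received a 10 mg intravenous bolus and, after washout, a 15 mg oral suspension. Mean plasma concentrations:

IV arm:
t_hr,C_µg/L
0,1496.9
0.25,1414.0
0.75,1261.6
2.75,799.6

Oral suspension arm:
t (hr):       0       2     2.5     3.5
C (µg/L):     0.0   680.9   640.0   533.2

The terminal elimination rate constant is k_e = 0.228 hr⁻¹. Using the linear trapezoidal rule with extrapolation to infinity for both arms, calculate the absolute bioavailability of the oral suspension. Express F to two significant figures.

F = 0.40

Trapezoidal AUC_0→2.75 (IV):
  [0→0.25]: (1496.9+1414.0)/2 × 0.25 = 363.8625
  [0.25→0.75]: (1414.0+1261.6)/2 × 0.5 = 668.9
  [0.75→2.75]: (1261.6+799.6)/2 × 2 = 2061.2
  Sum = 3093.9625 µg/L·hr
IV tail: 799.6/0.228 = 3507.018; AUC_iv,0→∞ = 3093.9625 + 3507.018 = 6600.9805 µg/L·hr
Trapezoidal AUC_0→3.5 (oral suspension):
  [0→2]: (0.0+680.9)/2 × 2 = 680.9
  [2→2.5]: (680.9+640.0)/2 × 0.5 = 330.225
  [2.5→3.5]: (640.0+533.2)/2 × 1 = 586.6
  Sum = 1597.725 µg/L·hr
oral suspension tail: 533.2/0.228 = 2338.596; AUC_ev,0→∞ = 1597.725 + 2338.596 = 3936.321 µg/L·hr
F = (AUC_ev/D_ev)/(AUC_iv/D_iv) = (3936.321/15)/(6600.9805/10) = 262.4214/660.09805 = 0.3975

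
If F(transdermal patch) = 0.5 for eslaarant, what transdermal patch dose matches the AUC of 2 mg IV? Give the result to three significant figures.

For equal systemic exposure: F × D_ev = D_iv
D_ev = D_iv / F = 2 / 0.5 = 4 mg

D_transdermal = 4.00 mg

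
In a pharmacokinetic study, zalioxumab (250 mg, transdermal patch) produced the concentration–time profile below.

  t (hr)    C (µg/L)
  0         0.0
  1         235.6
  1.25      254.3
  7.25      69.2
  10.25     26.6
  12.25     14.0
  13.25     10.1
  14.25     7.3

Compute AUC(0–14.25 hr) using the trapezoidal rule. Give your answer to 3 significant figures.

Trapezoidal AUC_0→14.25:
  [0→1]: (0.0+235.6)/2 × 1 = 117.8
  [1→1.25]: (235.6+254.3)/2 × 0.25 = 61.2375
  [1.25→7.25]: (254.3+69.2)/2 × 6 = 970.5
  [7.25→10.25]: (69.2+26.6)/2 × 3 = 143.7
  [10.25→12.25]: (26.6+14.0)/2 × 2 = 40.6
  [12.25→13.25]: (14.0+10.1)/2 × 1 = 12.05
  [13.25→14.25]: (10.1+7.3)/2 × 1 = 8.7
  Sum = 1354.5875 µg/L·hr

AUC = 1350 µg/L·hr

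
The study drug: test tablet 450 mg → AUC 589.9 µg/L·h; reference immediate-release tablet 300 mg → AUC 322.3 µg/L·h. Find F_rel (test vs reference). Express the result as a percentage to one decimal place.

F_rel = 122.0%

F_rel = (AUC_test/D_test) / (AUC_ref/D_ref)
      = (589.9/450) / (322.3/300)
      = 1.31089 / 1.07433 = 1.2202 = 122.02%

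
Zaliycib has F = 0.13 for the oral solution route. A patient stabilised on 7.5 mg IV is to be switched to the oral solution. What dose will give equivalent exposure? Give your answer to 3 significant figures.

For equal systemic exposure: F × D_ev = D_iv
D_ev = D_iv / F = 7.5 / 0.13 = 57.6923 mg

D_oral = 57.7 mg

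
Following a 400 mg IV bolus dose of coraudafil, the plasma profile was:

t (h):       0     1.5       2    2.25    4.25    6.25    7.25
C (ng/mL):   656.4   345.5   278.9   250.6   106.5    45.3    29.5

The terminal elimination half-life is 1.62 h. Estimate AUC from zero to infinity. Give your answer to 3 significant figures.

AUC = 1590 ng/mL·h

Trapezoidal AUC_0→7.25:
  [0→1.5]: (656.4+345.5)/2 × 1.5 = 751.425
  [1.5→2]: (345.5+278.9)/2 × 0.5 = 156.1
  [2→2.25]: (278.9+250.6)/2 × 0.25 = 66.1875
  [2.25→4.25]: (250.6+106.5)/2 × 2 = 357.1
  [4.25→6.25]: (106.5+45.3)/2 × 2 = 151.8
  [6.25→7.25]: (45.3+29.5)/2 × 1 = 37.4
  Sum = 1520.0125 ng/mL·h
k_e = ln2 / t½ = 0.693147 / 1.62 = 0.4279 h^-1
Extrapolated tail: C_last / k_e = 29.5 / 0.4279 = 68.941
AUC_0→∞ = 1520.0125 + 68.941 = 1588.9535 ng/mL·h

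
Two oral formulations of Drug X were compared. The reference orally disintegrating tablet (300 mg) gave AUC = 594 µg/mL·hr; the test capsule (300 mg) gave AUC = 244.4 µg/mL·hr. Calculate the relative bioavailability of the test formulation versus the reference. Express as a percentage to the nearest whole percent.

F_rel = 41%

F_rel = (AUC_test/D_test) / (AUC_ref/D_ref)
      = (244.4/300) / (594/300)
      = 0.814667 / 1.98 = 0.4114 = 41.14%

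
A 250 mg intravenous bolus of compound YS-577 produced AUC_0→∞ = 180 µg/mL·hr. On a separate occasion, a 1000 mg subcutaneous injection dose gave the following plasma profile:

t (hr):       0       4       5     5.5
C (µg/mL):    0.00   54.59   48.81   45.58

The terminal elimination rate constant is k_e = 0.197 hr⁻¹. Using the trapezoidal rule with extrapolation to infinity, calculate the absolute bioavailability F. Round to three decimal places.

Trapezoidal AUC_0→5.5 (subcutaneous injection):
  [0→4]: (0.00+54.59)/2 × 4 = 109.18
  [4→5]: (54.59+48.81)/2 × 1 = 51.7
  [5→5.5]: (48.81+45.58)/2 × 0.5 = 23.5975
  Sum = 184.4775 µg/mL·hr
Tail: C_last/k_e = 45.58/0.197 = 231.371
AUC_0→∞ (subcutaneous injection) = 184.4775 + 231.371 = 415.8485 µg/mL·hr
F = (AUC_ev/D_ev)/(AUC_iv/D_iv) = (415.8485/1000)/(180/250) = 0.4158485/0.72 = 0.5776

F = 0.578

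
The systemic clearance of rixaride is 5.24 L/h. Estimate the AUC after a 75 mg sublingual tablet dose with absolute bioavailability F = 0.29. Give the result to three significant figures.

AUC = 4.15 mg/L·h

AUC_0→∞ = F × Dose / CL
        = 0.29 × 75 / 5.24 = 4.15076 mg/L·h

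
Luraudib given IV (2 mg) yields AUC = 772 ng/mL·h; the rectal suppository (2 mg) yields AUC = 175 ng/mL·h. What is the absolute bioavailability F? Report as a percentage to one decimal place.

F = (AUC_ev / D_ev) / (AUC_iv / D_iv)
  = (175/2) / (772/2)
  = 87.5 / 386 = 0.2267
  = 22.67%

F = 22.7%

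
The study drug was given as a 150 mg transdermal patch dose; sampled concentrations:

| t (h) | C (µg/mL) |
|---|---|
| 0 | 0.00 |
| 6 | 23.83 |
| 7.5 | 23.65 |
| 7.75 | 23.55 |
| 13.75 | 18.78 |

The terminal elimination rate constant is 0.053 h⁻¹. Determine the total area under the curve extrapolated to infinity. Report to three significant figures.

Trapezoidal AUC_0→13.75:
  [0→6]: (0.00+23.83)/2 × 6 = 71.49
  [6→7.5]: (23.83+23.65)/2 × 1.5 = 35.61
  [7.5→7.75]: (23.65+23.55)/2 × 0.25 = 5.9
  [7.75→13.75]: (23.55+18.78)/2 × 6 = 126.99
  Sum = 239.99 µg/mL·h
Extrapolated tail: C_last / k_e = 18.78 / 0.053 = 354.340
AUC_0→∞ = 239.99 + 354.340 = 594.33 µg/mL·h

AUC = 594 µg/mL·h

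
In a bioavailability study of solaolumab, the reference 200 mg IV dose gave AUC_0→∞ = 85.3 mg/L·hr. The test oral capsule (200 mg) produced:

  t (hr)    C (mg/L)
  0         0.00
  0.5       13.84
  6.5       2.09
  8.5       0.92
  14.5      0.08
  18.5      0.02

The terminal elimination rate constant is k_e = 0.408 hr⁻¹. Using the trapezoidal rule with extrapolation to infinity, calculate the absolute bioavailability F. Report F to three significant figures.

Trapezoidal AUC_0→18.5 (oral capsule):
  [0→0.5]: (0.00+13.84)/2 × 0.5 = 3.46
  [0.5→6.5]: (13.84+2.09)/2 × 6 = 47.79
  [6.5→8.5]: (2.09+0.92)/2 × 2 = 3.01
  [8.5→14.5]: (0.92+0.08)/2 × 6 = 3.0
  [14.5→18.5]: (0.08+0.02)/2 × 4 = 0.2
  Sum = 57.46 mg/L·hr
Tail: C_last/k_e = 0.02/0.408 = 0.049
AUC_0→∞ (oral capsule) = 57.46 + 0.049 = 57.509 mg/L·hr
F = (AUC_ev/D_ev)/(AUC_iv/D_iv) = (57.509/200)/(85.3/200) = 0.287545/0.4265 = 0.6742

F = 0.674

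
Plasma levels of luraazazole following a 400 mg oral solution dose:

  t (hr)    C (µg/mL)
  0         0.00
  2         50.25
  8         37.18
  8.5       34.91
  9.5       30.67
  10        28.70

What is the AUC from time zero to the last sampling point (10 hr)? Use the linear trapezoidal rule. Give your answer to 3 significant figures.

AUC = 378 µg/mL·hr

Trapezoidal AUC_0→10:
  [0→2]: (0.00+50.25)/2 × 2 = 50.25
  [2→8]: (50.25+37.18)/2 × 6 = 262.29
  [8→8.5]: (37.18+34.91)/2 × 0.5 = 18.0225
  [8.5→9.5]: (34.91+30.67)/2 × 1 = 32.79
  [9.5→10]: (30.67+28.70)/2 × 0.5 = 14.8425
  Sum = 378.195 µg/mL·hr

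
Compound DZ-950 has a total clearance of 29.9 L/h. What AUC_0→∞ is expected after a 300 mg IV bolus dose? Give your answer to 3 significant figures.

AUC_0→∞ = Dose_iv / CL
        = 300 / 29.9 = 10.0334 mg/L·h

AUC = 10.0 mg/L·h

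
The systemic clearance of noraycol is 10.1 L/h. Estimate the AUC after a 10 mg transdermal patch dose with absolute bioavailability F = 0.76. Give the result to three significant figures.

AUC_0→∞ = F × Dose / CL
        = 0.76 × 10 / 10.1 = 0.752475 mg/L·h

AUC = 0.752 mg/L·h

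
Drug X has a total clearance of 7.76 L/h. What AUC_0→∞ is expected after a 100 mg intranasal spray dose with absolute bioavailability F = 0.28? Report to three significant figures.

AUC_0→∞ = F × Dose / CL
        = 0.28 × 100 / 7.76 = 3.60825 mg/L·h

AUC = 3.61 mg/L·h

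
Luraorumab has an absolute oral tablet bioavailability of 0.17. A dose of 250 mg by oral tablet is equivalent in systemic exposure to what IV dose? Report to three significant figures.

Systemic exposure from an extravascular dose = F × D_ev, so the equivalent IV dose is F × D_ev.
D_iv = F × D_ev = 0.17 × 250 = 42.5 mg

D_iv = 42.5 mg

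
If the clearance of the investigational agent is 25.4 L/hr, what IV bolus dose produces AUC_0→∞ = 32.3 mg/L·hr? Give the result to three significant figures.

Dose = 820 mg

Dose_iv = CL × AUC_0→∞
     = 25.4 × 32.3 = 820.42 mg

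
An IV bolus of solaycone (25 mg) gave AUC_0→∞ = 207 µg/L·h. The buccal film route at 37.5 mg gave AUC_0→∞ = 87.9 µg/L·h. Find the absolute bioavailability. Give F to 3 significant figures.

F = 0.283

F = (AUC_ev / D_ev) / (AUC_iv / D_iv)
  = (87.9/37.5) / (207/25)
  = 2.344 / 8.28 = 0.2831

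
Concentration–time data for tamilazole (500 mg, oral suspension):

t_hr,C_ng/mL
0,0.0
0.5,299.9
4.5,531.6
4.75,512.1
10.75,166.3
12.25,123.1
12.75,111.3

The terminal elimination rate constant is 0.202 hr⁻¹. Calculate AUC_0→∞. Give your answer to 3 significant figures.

AUC = 4730 ng/mL·hr

Trapezoidal AUC_0→12.75:
  [0→0.5]: (0.0+299.9)/2 × 0.5 = 74.975
  [0.5→4.5]: (299.9+531.6)/2 × 4 = 1663.0
  [4.5→4.75]: (531.6+512.1)/2 × 0.25 = 130.4625
  [4.75→10.75]: (512.1+166.3)/2 × 6 = 2035.2
  [10.75→12.25]: (166.3+123.1)/2 × 1.5 = 217.05
  [12.25→12.75]: (123.1+111.3)/2 × 0.5 = 58.6
  Sum = 4179.2875 ng/mL·hr
Extrapolated tail: C_last / k_e = 111.3 / 0.202 = 550.990
AUC_0→∞ = 4179.2875 + 550.990 = 4730.2775 ng/mL·hr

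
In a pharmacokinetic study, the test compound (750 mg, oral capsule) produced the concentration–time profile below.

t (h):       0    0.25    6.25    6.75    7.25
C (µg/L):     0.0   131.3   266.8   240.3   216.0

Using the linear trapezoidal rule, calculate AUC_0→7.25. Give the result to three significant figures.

Trapezoidal AUC_0→7.25:
  [0→0.25]: (0.0+131.3)/2 × 0.25 = 16.4125
  [0.25→6.25]: (131.3+266.8)/2 × 6 = 1194.3
  [6.25→6.75]: (266.8+240.3)/2 × 0.5 = 126.775
  [6.75→7.25]: (240.3+216.0)/2 × 0.5 = 114.075
  Sum = 1451.5625 µg/L·h

AUC = 1450 µg/L·h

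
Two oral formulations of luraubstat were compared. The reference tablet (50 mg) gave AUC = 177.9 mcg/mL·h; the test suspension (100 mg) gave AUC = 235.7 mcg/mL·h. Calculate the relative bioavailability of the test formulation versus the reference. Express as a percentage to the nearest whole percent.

F_rel = (AUC_test/D_test) / (AUC_ref/D_ref)
      = (235.7/100) / (177.9/50)
      = 2.357 / 3.558 = 0.6625 = 66.25%

F_rel = 66%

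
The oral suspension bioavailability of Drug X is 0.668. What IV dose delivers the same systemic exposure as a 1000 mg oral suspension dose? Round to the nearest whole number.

D_iv = 668 mg

Systemic exposure from an extravascular dose = F × D_ev, so the equivalent IV dose is F × D_ev.
D_iv = F × D_ev = 0.668 × 1000 = 668 mg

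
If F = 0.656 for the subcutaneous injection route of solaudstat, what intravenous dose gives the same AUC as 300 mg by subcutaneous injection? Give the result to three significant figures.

Systemic exposure from an extravascular dose = F × D_ev, so the equivalent IV dose is F × D_ev.
D_iv = F × D_ev = 0.656 × 300 = 196.8 mg

D_iv = 197 mg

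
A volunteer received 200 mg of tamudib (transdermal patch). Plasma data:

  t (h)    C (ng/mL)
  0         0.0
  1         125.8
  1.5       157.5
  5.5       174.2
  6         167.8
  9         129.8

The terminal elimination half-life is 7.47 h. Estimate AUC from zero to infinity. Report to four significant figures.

AUC = 2728 ng/mL·h

Trapezoidal AUC_0→9:
  [0→1]: (0.0+125.8)/2 × 1 = 62.9
  [1→1.5]: (125.8+157.5)/2 × 0.5 = 70.825
  [1.5→5.5]: (157.5+174.2)/2 × 4 = 663.4
  [5.5→6]: (174.2+167.8)/2 × 0.5 = 85.5
  [6→9]: (167.8+129.8)/2 × 3 = 446.4
  Sum = 1329.025 ng/mL·h
k_e = ln2 / t½ = 0.693147 / 7.47 = 0.0928 h^-1
Extrapolated tail: C_last / k_e = 129.8 / 0.0928 = 1398.707
AUC_0→∞ = 1329.025 + 1398.707 = 2727.732 ng/mL·h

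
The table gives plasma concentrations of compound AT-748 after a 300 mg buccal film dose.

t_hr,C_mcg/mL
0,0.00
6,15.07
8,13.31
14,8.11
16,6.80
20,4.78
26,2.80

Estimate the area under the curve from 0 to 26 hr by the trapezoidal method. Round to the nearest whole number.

Trapezoidal AUC_0→26:
  [0→6]: (0.00+15.07)/2 × 6 = 45.21
  [6→8]: (15.07+13.31)/2 × 2 = 28.38
  [8→14]: (13.31+8.11)/2 × 6 = 64.26
  [14→16]: (8.11+6.80)/2 × 2 = 14.91
  [16→20]: (6.80+4.78)/2 × 4 = 23.16
  [20→26]: (4.78+2.80)/2 × 6 = 22.74
  Sum = 198.66 mcg/mL·hr

AUC = 199 mcg/mL·hr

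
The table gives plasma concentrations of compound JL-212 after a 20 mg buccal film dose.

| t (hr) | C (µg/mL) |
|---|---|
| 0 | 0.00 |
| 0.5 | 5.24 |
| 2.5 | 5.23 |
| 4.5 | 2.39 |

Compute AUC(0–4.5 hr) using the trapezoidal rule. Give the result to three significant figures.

Trapezoidal AUC_0→4.5:
  [0→0.5]: (0.00+5.24)/2 × 0.5 = 1.31
  [0.5→2.5]: (5.24+5.23)/2 × 2 = 10.47
  [2.5→4.5]: (5.23+2.39)/2 × 2 = 7.62
  Sum = 19.4 µg/mL·hr

AUC = 19.4 µg/mL·hr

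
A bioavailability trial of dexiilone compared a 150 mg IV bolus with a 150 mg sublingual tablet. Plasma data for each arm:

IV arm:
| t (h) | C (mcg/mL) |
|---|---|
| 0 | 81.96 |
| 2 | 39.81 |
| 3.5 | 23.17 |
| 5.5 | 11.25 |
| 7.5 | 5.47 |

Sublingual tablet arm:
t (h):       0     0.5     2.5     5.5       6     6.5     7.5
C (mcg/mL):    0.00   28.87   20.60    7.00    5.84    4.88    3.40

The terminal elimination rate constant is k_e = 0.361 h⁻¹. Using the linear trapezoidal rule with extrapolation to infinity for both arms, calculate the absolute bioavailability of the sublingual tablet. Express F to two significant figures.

F = 0.50

Trapezoidal AUC_0→7.5 (IV):
  [0→2]: (81.96+39.81)/2 × 2 = 121.77
  [2→3.5]: (39.81+23.17)/2 × 1.5 = 47.235
  [3.5→5.5]: (23.17+11.25)/2 × 2 = 34.42
  [5.5→7.5]: (11.25+5.47)/2 × 2 = 16.72
  Sum = 220.145 mcg/mL·h
IV tail: 5.47/0.361 = 15.152; AUC_iv,0→∞ = 220.145 + 15.152 = 235.297 mcg/mL·h
Trapezoidal AUC_0→7.5 (sublingual tablet):
  [0→0.5]: (0.00+28.87)/2 × 0.5 = 7.2175
  [0.5→2.5]: (28.87+20.60)/2 × 2 = 49.47
  [2.5→5.5]: (20.60+7.00)/2 × 3 = 41.4
  [5.5→6]: (7.00+5.84)/2 × 0.5 = 3.21
  [6→6.5]: (5.84+4.88)/2 × 0.5 = 2.68
  [6.5→7.5]: (4.88+3.40)/2 × 1 = 4.14
  Sum = 108.1175 mcg/mL·h
sublingual tablet tail: 3.40/0.361 = 9.418; AUC_ev,0→∞ = 108.1175 + 9.418 = 117.5355 mcg/mL·h
F = (AUC_ev/D_ev)/(AUC_iv/D_iv) = (117.5355/150)/(235.297/150) = 0.78357/1.56865 = 0.4995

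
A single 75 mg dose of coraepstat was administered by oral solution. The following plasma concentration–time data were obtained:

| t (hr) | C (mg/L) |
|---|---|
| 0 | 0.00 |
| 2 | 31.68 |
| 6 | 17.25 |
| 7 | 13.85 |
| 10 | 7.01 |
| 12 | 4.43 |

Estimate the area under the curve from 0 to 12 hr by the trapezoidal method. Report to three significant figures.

AUC = 188 mg/L·hr

Trapezoidal AUC_0→12:
  [0→2]: (0.00+31.68)/2 × 2 = 31.68
  [2→6]: (31.68+17.25)/2 × 4 = 97.86
  [6→7]: (17.25+13.85)/2 × 1 = 15.55
  [7→10]: (13.85+7.01)/2 × 3 = 31.29
  [10→12]: (7.01+4.43)/2 × 2 = 11.44
  Sum = 187.82 mg/L·hr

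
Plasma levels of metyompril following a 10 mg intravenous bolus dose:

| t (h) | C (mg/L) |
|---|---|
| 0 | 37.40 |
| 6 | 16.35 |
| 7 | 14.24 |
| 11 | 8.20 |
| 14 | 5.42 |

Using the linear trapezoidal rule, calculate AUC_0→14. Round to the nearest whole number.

Trapezoidal AUC_0→14:
  [0→6]: (37.40+16.35)/2 × 6 = 161.25
  [6→7]: (16.35+14.24)/2 × 1 = 15.295
  [7→11]: (14.24+8.20)/2 × 4 = 44.88
  [11→14]: (8.20+5.42)/2 × 3 = 20.43
  Sum = 241.855 mg/L·h

AUC = 242 mg/L·h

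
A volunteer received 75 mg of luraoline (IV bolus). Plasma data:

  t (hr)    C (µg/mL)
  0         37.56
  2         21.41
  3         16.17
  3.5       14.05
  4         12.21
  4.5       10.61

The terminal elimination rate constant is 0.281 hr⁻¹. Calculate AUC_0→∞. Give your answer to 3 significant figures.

Trapezoidal AUC_0→4.5:
  [0→2]: (37.56+21.41)/2 × 2 = 58.97
  [2→3]: (21.41+16.17)/2 × 1 = 18.79
  [3→3.5]: (16.17+14.05)/2 × 0.5 = 7.555
  [3.5→4]: (14.05+12.21)/2 × 0.5 = 6.565
  [4→4.5]: (12.21+10.61)/2 × 0.5 = 5.705
  Sum = 97.585 µg/mL·hr
Extrapolated tail: C_last / k_e = 10.61 / 0.281 = 37.758
AUC_0→∞ = 97.585 + 37.758 = 135.343 µg/mL·hr

AUC = 135 µg/mL·hr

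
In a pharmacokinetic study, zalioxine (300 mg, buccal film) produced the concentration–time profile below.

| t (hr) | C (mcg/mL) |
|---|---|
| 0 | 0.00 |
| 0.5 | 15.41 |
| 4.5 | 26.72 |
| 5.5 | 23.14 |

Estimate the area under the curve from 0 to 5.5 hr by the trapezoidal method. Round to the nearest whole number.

AUC = 113 mcg/mL·hr

Trapezoidal AUC_0→5.5:
  [0→0.5]: (0.00+15.41)/2 × 0.5 = 3.8525
  [0.5→4.5]: (15.41+26.72)/2 × 4 = 84.26
  [4.5→5.5]: (26.72+23.14)/2 × 1 = 24.93
  Sum = 113.0425 mcg/mL·hr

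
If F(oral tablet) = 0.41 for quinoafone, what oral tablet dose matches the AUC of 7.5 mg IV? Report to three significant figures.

D_oral = 18.3 mg

For equal systemic exposure: F × D_ev = D_iv
D_ev = D_iv / F = 7.5 / 0.41 = 18.2927 mg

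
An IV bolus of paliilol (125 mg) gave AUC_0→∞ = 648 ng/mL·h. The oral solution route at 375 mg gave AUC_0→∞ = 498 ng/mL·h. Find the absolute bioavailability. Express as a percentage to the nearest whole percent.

F = (AUC_ev / D_ev) / (AUC_iv / D_iv)
  = (498/375) / (648/125)
  = 1.328 / 5.184 = 0.2562
  = 25.62%

F = 26%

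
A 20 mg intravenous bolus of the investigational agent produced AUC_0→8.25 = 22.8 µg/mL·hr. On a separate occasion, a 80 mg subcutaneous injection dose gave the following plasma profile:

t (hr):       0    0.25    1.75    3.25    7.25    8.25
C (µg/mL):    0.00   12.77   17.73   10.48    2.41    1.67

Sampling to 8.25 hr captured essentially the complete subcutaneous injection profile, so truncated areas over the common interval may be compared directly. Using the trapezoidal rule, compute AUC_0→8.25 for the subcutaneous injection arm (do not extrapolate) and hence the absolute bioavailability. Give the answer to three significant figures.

Trapezoidal AUC_0→8.25 (subcutaneous injection):
  [0→0.25]: (0.00+12.77)/2 × 0.25 = 1.59625
  [0.25→1.75]: (12.77+17.73)/2 × 1.5 = 22.875
  [1.75→3.25]: (17.73+10.48)/2 × 1.5 = 21.1575
  [3.25→7.25]: (10.48+2.41)/2 × 4 = 25.78
  [7.25→8.25]: (2.41+1.67)/2 × 1 = 2.04
  Sum = 73.44875 µg/mL·hr
F = (AUC_ev/D_ev)/(AUC_iv/D_iv) = (73.44875/80)/(22.8/20) = 0.918109/1.14 = 0.8054

F = 0.805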